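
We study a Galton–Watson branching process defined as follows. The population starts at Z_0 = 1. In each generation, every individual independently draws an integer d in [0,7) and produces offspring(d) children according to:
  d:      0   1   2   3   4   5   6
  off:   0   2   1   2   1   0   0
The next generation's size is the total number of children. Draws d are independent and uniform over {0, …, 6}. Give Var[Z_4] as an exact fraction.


Outcome values over d=0..6: [0, 2, 1, 2, 1, 0, 0]
Σy = 6, Σy² = 10, M = 7
μ = 6/7 = 6/7,  σ² = 10/7 − (6/7)² = 34/49
V_0 = 0, E_0 = 1
V_1 = 34/49·E_0 + (6/7)²·V_0 = 34/49;  E_1 = 6/7
V_2 = 34/49·E_1 + (6/7)²·V_1 = 2652/2401;  E_2 = 36/49
V_3 = 34/49·E_2 + (6/7)²·V_2 = 155448/117649;  E_3 = 216/343
V_4 = 34/49·E_3 + (6/7)²·V_3 = 8115120/5764801;  E_4 = 1296/2401

8115120/5764801


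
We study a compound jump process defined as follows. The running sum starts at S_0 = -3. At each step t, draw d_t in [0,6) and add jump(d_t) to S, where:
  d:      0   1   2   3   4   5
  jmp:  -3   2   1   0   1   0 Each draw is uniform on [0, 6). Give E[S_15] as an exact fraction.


-1/2

Outcome values over d=0..5: [-3, 2, 1, 0, 1, 0]
Σy = 1, Σy² = 15, M = 6
μ = 1/6 = 1/6,  σ² = 15/6 − (1/6)² = 89/36
E[S_15] = -3 + 15·(1/6) = -1/2


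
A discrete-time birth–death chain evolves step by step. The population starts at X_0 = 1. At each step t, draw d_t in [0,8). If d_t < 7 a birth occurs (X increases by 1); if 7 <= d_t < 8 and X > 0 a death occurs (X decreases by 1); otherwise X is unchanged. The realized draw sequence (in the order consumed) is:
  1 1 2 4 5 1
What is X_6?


t=0: X=1, d=1 → birth, X_1=2
t=1: X=2, d=1 → birth, X_2=3
t=2: X=3, d=2 → birth, X_3=4
t=3: X=4, d=4 → birth, X_4=5
t=4: X=5, d=5 → birth, X_5=6
t=5: X=6, d=1 → birth, X_6=7

7


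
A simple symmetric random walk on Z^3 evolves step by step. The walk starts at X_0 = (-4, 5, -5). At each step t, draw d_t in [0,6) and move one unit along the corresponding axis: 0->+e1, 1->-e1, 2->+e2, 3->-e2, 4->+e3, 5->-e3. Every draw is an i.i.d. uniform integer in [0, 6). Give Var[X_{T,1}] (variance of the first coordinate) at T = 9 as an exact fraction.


3

Outcome values over d=0..5: [1, -1, 0, 0, 0, 0]
Σy = 0, Σy² = 2, M = 6
μ = 0/6 = 0,  σ² = 2/6 − (0)² = 1/3
Independent increments: Var[X_9] = 9·σ² = 9·(1/3) = 3


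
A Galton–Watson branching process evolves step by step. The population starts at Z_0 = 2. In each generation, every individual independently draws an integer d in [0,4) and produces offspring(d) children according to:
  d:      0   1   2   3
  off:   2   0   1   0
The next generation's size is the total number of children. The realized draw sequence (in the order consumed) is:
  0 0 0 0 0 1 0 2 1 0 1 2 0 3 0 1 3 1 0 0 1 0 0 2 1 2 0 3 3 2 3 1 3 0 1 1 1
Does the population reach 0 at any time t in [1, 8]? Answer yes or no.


gen 0: Z_0=2, draws=[0, 0], offspring=[2, 2], Z_1=4
gen 1: Z_1=4, draws=[0, 0, 0, 1], offspring=[2, 2, 2, 0], Z_2=6
gen 2: Z_2=6, draws=[0, 2, 1, 0, 1, 2], offspring=[2, 1, 0, 2, 0, 1], Z_3=6
gen 3: Z_3=6, draws=[0, 3, 0, 1, 3, 1], offspring=[2, 0, 2, 0, 0, 0], Z_4=4
gen 4: Z_4=4, draws=[0, 0, 1, 0], offspring=[2, 2, 0, 2], Z_5=6
gen 5: Z_5=6, draws=[0, 2, 1, 2, 0, 3], offspring=[2, 1, 0, 1, 2, 0], Z_6=6
gen 6: Z_6=6, draws=[3, 2, 3, 1, 3, 0], offspring=[0, 1, 0, 0, 0, 2], Z_7=3
gen 7: Z_7=3, draws=[1, 1, 1], offspring=[0, 0, 0], Z_8=0

yes


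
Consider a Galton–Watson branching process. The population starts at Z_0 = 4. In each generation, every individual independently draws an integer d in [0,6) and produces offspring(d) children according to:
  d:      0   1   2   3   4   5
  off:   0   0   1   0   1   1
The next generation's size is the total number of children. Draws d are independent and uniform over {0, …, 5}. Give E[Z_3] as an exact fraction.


1/2

Outcome values over d=0..5: [0, 0, 1, 0, 1, 1]
Σy = 3, Σy² = 3, M = 6
μ = 3/6 = 1/2,  σ² = 3/6 − (1/2)² = 1/4
E[Z_0] = 4
E[Z_1] = 1/2·E[Z_0] = 2
E[Z_2] = 1/2·E[Z_1] = 1
E[Z_3] = 1/2·E[Z_2] = 1/2


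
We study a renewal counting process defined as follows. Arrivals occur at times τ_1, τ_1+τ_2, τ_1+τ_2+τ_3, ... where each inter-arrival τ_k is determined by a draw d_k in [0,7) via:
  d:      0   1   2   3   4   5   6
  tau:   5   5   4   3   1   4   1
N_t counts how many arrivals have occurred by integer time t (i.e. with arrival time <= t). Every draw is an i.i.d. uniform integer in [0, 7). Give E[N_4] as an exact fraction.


2179/2401

Inter-arrival values over d=0..6: [5, 5, 4, 3, 1, 4, 1]
Each d has probability 1/7, so the pmf of τ is: f(1) = 2/7, f(3) = 1/7, f(4) = 2/7, f(5) = 2/7
Renewal equation for m(n) = E[N_n]: condition on τ_1 = k (if k <= n, one arrival plus a fresh copy on the remaining n−k steps): m(n) = F(n) + Σ_{k<=n} f(k)·m(n−k), where F(n) = P(τ <= n) and m(0) = 0
m(1) = F(1) = 2/7
m(2) = F(2) + f(1)·m(1) = 2/7 + 2/7·2/7 = 18/49
m(3) = F(3) + f(1)·m(2) = 3/7 + 2/7·18/49 = 183/343
m(4) = F(4) + f(1)·m(3) + f(3)·m(1) = 5/7 + 2/7·183/343 + 1/7·2/7 = 2179/2401
E[N_4] = m(4) = 2179/2401


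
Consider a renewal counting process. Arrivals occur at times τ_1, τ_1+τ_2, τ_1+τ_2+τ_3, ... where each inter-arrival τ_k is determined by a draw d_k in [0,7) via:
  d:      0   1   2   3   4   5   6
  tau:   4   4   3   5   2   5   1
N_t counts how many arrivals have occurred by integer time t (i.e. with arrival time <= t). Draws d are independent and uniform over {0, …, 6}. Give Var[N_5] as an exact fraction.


Inter-arrival values over d=0..6: [4, 4, 3, 5, 2, 5, 1]
Each d has probability 1/7, so the pmf of τ is: f(1) = 1/7, f(2) = 1/7, f(3) = 1/7, f(4) = 2/7, f(5) = 2/7
Let p_n(j) = P(N_n = j), with p_0 = [1]. Condition on τ_1: p_n(0) = P(τ > n), and for j >= 1, p_n(j) = Σ_{k<=n} f(k)·p_{n−k}(j−1)
p_1 = [6/7, 1/7]  (j = 0..1)
p_2 = [5/7, 13/49, 1/49]  (j = 0..2)
p_3 = [4/7, 18/49, 20/343, 1/343]  (j = 0..3)
p_4 = [2/7, 29/49, 38/343, 27/2401, 1/2401]  (j = 0..4)
p_5 = [0, 37/49, 74/343, 65/2401, 34/16807, 1/16807]  (j = 0..5)
E[N_5] = Σ j·p_5(j) = 21449/16807;  E[N_5²] = Σ j²·p_5(j) = 31859/16807
Var[N_5] = 31859/16807 − (21449/16807)² = 75394612/282475249

75394612/282475249


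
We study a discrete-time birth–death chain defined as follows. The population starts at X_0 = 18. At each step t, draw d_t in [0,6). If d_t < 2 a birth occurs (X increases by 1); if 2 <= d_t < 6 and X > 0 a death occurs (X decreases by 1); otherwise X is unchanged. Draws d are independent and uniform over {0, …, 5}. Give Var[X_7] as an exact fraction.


56/9

X can drop by at most 1 per step and X_0 = 18 > T = 7, so X_t >= 18 − t >= 11 > 0 for every t <= 7: the floor at 0 (the 'and X > 0' condition) never binds. Hence X_7 = X_0 + Σ_{t<7} Y_t with i.i.d. increments Y_t = y(d_t) ∈ {+1, −1, 0}.
Outcome values over d=0..5: [1, 1, -1, -1, -1, -1]
Σy = -2, Σy² = 6, M = 6
μ = -2/6 = -1/3,  σ² = 6/6 − (-1/3)² = 8/9
Independent increments: Var[X_7] = 7·σ² = 7·(8/9) = 56/9


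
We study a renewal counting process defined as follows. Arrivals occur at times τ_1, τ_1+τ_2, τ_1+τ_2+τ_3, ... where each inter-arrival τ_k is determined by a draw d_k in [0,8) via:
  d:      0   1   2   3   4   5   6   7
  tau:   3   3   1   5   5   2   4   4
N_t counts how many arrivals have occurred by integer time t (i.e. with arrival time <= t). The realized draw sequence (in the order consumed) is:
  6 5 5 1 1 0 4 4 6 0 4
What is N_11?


draw d_1=6: τ_1=4, arrival time A_1=4
draw d_2=5: τ_2=2, arrival time A_2=6
draw d_3=5: τ_3=2, arrival time A_3=8
draw d_4=1: τ_4=3, arrival time A_4=11
draw d_5=1: τ_5=3, arrival time A_5=14
draw d_6=0: τ_6=3, arrival time A_6=17
draw d_7=4: τ_7=5, arrival time A_7=22
draw d_8=4: τ_8=5, arrival time A_8=27
draw d_9=6: τ_9=4, arrival time A_9=31
draw d_10=0: τ_10=3, arrival time A_10=34
draw d_11=4: τ_11=5, arrival time A_11=39
N_t over t=0..11: 0:0 1:0 2:0 3:0 4:1 5:1 6:2 7:2 8:3 9:3 10:3 11:4

4


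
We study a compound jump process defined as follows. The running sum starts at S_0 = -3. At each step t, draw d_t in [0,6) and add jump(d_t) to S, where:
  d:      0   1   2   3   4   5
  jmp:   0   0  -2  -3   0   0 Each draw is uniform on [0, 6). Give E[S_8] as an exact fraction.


-29/3

Outcome values over d=0..5: [0, 0, -2, -3, 0, 0]
Σy = -5, Σy² = 13, M = 6
μ = -5/6 = -5/6,  σ² = 13/6 − (-5/6)² = 53/36
E[S_8] = -3 + 8·(-5/6) = -29/3


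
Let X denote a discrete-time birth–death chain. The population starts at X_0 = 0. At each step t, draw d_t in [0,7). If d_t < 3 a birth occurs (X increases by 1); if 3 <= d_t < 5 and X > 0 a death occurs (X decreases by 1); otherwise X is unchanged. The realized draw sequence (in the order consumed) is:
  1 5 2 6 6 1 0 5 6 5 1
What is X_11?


t=0: X=0, d=1 → birth, X_1=1
t=1: X=1, d=5 → hold, X_2=1
t=2: X=1, d=2 → birth, X_3=2
t=3: X=2, d=6 → hold, X_4=2
t=4: X=2, d=6 → hold, X_5=2
t=5: X=2, d=1 → birth, X_6=3
t=6: X=3, d=0 → birth, X_7=4
t=7: X=4, d=5 → hold, X_8=4
t=8: X=4, d=6 → hold, X_9=4
t=9: X=4, d=5 → hold, X_10=4
t=10: X=4, d=1 → birth, X_11=5

5


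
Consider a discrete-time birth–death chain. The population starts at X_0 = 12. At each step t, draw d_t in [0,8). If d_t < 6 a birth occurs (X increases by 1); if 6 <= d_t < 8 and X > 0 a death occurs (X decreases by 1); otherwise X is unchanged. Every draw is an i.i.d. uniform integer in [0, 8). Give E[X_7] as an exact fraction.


31/2

X can drop by at most 1 per step and X_0 = 12 > T = 7, so X_t >= 12 − t >= 5 > 0 for every t <= 7: the floor at 0 (the 'and X > 0' condition) never binds. Hence X_7 = X_0 + Σ_{t<7} Y_t with i.i.d. increments Y_t = y(d_t) ∈ {+1, −1, 0}.
Outcome values over d=0..7: [1, 1, 1, 1, 1, 1, -1, -1]
Σy = 4, Σy² = 8, M = 8
μ = 4/8 = 1/2,  σ² = 8/8 − (1/2)² = 3/4
E[X_7] = 12 + 7·(1/2) = 31/2


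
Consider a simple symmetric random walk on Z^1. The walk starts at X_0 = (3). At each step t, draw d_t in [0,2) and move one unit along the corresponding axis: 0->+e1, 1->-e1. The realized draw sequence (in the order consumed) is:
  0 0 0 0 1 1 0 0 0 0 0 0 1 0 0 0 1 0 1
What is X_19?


t=0: X=(3), d=0 → +e1, X_1=(4)
t=1: X=(4), d=0 → +e1, X_2=(5)
t=2: X=(5), d=0 → +e1, X_3=(6)
t=3: X=(6), d=0 → +e1, X_4=(7)
t=4: X=(7), d=1 → -e1, X_5=(6)
t=5: X=(6), d=1 → -e1, X_6=(5)
t=6: X=(5), d=0 → +e1, X_7=(6)
t=7: X=(6), d=0 → +e1, X_8=(7)
t=8: X=(7), d=0 → +e1, X_9=(8)
t=9: X=(8), d=0 → +e1, X_10=(9)
t=10: X=(9), d=0 → +e1, X_11=(10)
t=11: X=(10), d=0 → +e1, X_12=(11)
t=12: X=(11), d=1 → -e1, X_13=(10)
t=13: X=(10), d=0 → +e1, X_14=(11)
t=14: X=(11), d=0 → +e1, X_15=(12)
t=15: X=(12), d=0 → +e1, X_16=(13)
t=16: X=(13), d=1 → -e1, X_17=(12)
t=17: X=(12), d=0 → +e1, X_18=(13)
t=18: X=(13), d=1 → -e1, X_19=(12)

(12)


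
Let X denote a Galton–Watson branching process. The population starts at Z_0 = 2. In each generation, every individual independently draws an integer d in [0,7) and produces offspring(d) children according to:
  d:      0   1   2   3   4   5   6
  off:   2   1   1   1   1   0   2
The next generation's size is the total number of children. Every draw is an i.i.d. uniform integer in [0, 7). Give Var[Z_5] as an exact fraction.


2615050240/282475249

Outcome values over d=0..6: [2, 1, 1, 1, 1, 0, 2]
Σy = 8, Σy² = 12, M = 7
μ = 8/7 = 8/7,  σ² = 12/7 − (8/7)² = 20/49
V_0 = 0, E_0 = 2
V_1 = 20/49·E_0 + (8/7)²·V_0 = 40/49;  E_1 = 16/7
V_2 = 20/49·E_1 + (8/7)²·V_1 = 4800/2401;  E_2 = 128/49
V_3 = 20/49·E_2 + (8/7)²·V_2 = 432640/117649;  E_3 = 1024/343
V_4 = 20/49·E_3 + (8/7)²·V_3 = 34713600/5764801;  E_4 = 8192/2401
V_5 = 20/49·E_4 + (8/7)²·V_4 = 2615050240/282475249;  E_5 = 65536/16807


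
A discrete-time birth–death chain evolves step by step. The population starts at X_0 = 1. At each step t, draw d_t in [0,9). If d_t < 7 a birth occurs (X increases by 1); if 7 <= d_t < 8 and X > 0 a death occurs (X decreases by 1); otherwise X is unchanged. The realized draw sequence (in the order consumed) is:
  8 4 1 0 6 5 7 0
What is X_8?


t=0: X=1, d=8 → hold, X_1=1
t=1: X=1, d=4 → birth, X_2=2
t=2: X=2, d=1 → birth, X_3=3
t=3: X=3, d=0 → birth, X_4=4
t=4: X=4, d=6 → birth, X_5=5
t=5: X=5, d=5 → birth, X_6=6
t=6: X=6, d=7 → death, X_7=5
t=7: X=5, d=0 → birth, X_8=6

6


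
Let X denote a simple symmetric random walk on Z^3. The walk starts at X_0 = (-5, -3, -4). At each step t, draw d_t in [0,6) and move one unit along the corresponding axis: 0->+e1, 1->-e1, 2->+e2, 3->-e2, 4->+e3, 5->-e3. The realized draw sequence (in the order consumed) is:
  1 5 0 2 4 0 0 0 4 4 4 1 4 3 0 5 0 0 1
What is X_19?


t=0: X=(-5, -3, -4), d=1 → -e1, X_1=(-6, -3, -4)
t=1: X=(-6, -3, -4), d=5 → -e3, X_2=(-6, -3, -5)
t=2: X=(-6, -3, -5), d=0 → +e1, X_3=(-5, -3, -5)
t=3: X=(-5, -3, -5), d=2 → +e2, X_4=(-5, -2, -5)
t=4: X=(-5, -2, -5), d=4 → +e3, X_5=(-5, -2, -4)
t=5: X=(-5, -2, -4), d=0 → +e1, X_6=(-4, -2, -4)
t=6: X=(-4, -2, -4), d=0 → +e1, X_7=(-3, -2, -4)
t=7: X=(-3, -2, -4), d=0 → +e1, X_8=(-2, -2, -4)
t=8: X=(-2, -2, -4), d=4 → +e3, X_9=(-2, -2, -3)
t=9: X=(-2, -2, -3), d=4 → +e3, X_10=(-2, -2, -2)
t=10: X=(-2, -2, -2), d=4 → +e3, X_11=(-2, -2, -1)
t=11: X=(-2, -2, -1), d=1 → -e1, X_12=(-3, -2, -1)
t=12: X=(-3, -2, -1), d=4 → +e3, X_13=(-3, -2, 0)
t=13: X=(-3, -2, 0), d=3 → -e2, X_14=(-3, -3, 0)
t=14: X=(-3, -3, 0), d=0 → +e1, X_15=(-2, -3, 0)
t=15: X=(-2, -3, 0), d=5 → -e3, X_16=(-2, -3, -1)
t=16: X=(-2, -3, -1), d=0 → +e1, X_17=(-1, -3, -1)
t=17: X=(-1, -3, -1), d=0 → +e1, X_18=(0, -3, -1)
t=18: X=(0, -3, -1), d=1 → -e1, X_19=(-1, -3, -1)

(-1, -3, -1)


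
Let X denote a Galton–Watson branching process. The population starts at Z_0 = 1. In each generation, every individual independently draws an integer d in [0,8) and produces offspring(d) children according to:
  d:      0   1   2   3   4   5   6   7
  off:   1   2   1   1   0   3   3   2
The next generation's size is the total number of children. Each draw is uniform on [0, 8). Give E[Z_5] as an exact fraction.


Outcome values over d=0..7: [1, 2, 1, 1, 0, 3, 3, 2]
Σy = 13, Σy² = 29, M = 8
μ = 13/8 = 13/8,  σ² = 29/8 − (13/8)² = 63/64
E[Z_0] = 1
E[Z_1] = 13/8·E[Z_0] = 13/8
E[Z_2] = 13/8·E[Z_1] = 169/64
E[Z_3] = 13/8·E[Z_2] = 2197/512
E[Z_4] = 13/8·E[Z_3] = 28561/4096
E[Z_5] = 13/8·E[Z_4] = 371293/32768

371293/32768


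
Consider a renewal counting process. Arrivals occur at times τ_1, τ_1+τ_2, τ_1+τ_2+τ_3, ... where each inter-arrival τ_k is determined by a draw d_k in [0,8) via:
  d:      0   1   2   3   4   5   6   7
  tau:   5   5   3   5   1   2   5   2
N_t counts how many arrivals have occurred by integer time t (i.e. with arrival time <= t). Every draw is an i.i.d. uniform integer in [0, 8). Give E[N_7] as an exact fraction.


3741801/2097152

Inter-arrival values over d=0..7: [5, 5, 3, 5, 1, 2, 5, 2]
Each d has probability 1/8, so the pmf of τ is: f(1) = 1/8, f(2) = 1/4, f(3) = 1/8, f(5) = 1/2
Renewal equation for m(n) = E[N_n]: condition on τ_1 = k (if k <= n, one arrival plus a fresh copy on the remaining n−k steps): m(n) = F(n) + Σ_{k<=n} f(k)·m(n−k), where F(n) = P(τ <= n) and m(0) = 0
m(1) = F(1) = 1/8
m(2) = F(2) + f(1)·m(1) = 3/8 + 1/8·1/8 = 25/64
m(3) = F(3) + f(1)·m(2) + f(2)·m(1) = 1/2 + 1/8·25/64 + 1/4·1/8 = 297/512
m(4) = F(4) + f(1)·m(3) + f(2)·m(2) + f(3)·m(1) = 1/2 + 1/8·297/512 + 1/4·25/64 + 1/8·1/8 = 2809/4096
m(5) = F(5) + f(1)·m(4) + f(2)·m(3) + f(3)·m(2) = 1 + 1/8·2809/4096 + 1/4·297/512 + 1/8·25/64 = 41929/32768
m(6) = F(6) + f(1)·m(5) + f(2)·m(4) + f(3)·m(3) + f(5)·m(1) = 1 + 1/8·41929/32768 + 1/4·2809/4096 + 1/8·297/512 + 1/2·1/8 = 384409/262144
m(7) = F(7) + f(1)·m(6) + f(2)·m(5) + f(3)·m(4) + f(5)·m(2) = 1 + 1/8·384409/262144 + 1/4·41929/32768 + 1/8·2809/4096 + 1/2·25/64 = 3741801/2097152
E[N_7] = m(7) = 3741801/2097152


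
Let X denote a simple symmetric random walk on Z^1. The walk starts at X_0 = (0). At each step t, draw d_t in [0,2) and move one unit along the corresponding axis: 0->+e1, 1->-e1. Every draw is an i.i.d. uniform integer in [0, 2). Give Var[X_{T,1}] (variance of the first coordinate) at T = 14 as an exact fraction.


14

Outcome values over d=0..1: [1, -1]
Σy = 0, Σy² = 2, M = 2
μ = 0/2 = 0,  σ² = 2/2 − (0)² = 1
Independent increments: Var[X_14] = 14·σ² = 14·(1) = 14


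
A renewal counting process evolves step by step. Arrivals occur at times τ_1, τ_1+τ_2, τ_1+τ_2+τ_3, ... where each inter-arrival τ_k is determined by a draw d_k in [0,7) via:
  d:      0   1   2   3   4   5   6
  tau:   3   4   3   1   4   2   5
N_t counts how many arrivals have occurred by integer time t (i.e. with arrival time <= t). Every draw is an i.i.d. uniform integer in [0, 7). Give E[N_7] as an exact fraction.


Inter-arrival values over d=0..6: [3, 4, 3, 1, 4, 2, 5]
Each d has probability 1/7, so the pmf of τ is: f(1) = 1/7, f(2) = 1/7, f(3) = 2/7, f(4) = 2/7, f(5) = 1/7
Renewal equation for m(n) = E[N_n]: condition on τ_1 = k (if k <= n, one arrival plus a fresh copy on the remaining n−k steps): m(n) = F(n) + Σ_{k<=n} f(k)·m(n−k), where F(n) = P(τ <= n) and m(0) = 0
m(1) = F(1) = 1/7
m(2) = F(2) + f(1)·m(1) = 2/7 + 1/7·1/7 = 15/49
m(3) = F(3) + f(1)·m(2) + f(2)·m(1) = 4/7 + 1/7·15/49 + 1/7·1/7 = 218/343
m(4) = F(4) + f(1)·m(3) + f(2)·m(2) + f(3)·m(1) = 6/7 + 1/7·218/343 + 1/7·15/49 + 2/7·1/7 = 2479/2401
m(5) = F(5) + f(1)·m(4) + f(2)·m(3) + f(3)·m(2) + f(4)·m(1) = 1 + 1/7·2479/2401 + 1/7·218/343 + 2/7·15/49 + 2/7·1/7 = 22968/16807
m(6) = F(6) + f(1)·m(5) + f(2)·m(4) + f(3)·m(3) + f(4)·m(2) + f(5)·m(1) = 1 + 1/7·22968/16807 + 1/7·2479/2401 + 2/7·218/343 + 2/7·15/49 + 1/7·1/7 = 192025/117649
m(7) = F(7) + f(1)·m(6) + f(2)·m(5) + f(3)·m(4) + f(4)·m(3) + f(5)·m(2) = 1 + 1/7·192025/117649 + 1/7·22968/16807 + 2/7·2479/2401 + 2/7·218/343 + 1/7·15/49 = 1604849/823543
E[N_7] = m(7) = 1604849/823543

1604849/823543


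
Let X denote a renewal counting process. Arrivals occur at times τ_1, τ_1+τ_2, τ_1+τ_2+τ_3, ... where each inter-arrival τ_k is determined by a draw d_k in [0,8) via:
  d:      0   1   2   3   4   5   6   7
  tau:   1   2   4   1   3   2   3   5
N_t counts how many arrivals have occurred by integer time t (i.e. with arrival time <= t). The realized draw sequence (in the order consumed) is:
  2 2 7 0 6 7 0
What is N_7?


draw d_1=2: τ_1=4, arrival time A_1=4
draw d_2=2: τ_2=4, arrival time A_2=8
draw d_3=7: τ_3=5, arrival time A_3=13
draw d_4=0: τ_4=1, arrival time A_4=14
draw d_5=6: τ_5=3, arrival time A_5=17
draw d_6=7: τ_6=5, arrival time A_6=22
draw d_7=0: τ_7=1, arrival time A_7=23
N_t over t=0..7: 0:0 1:0 2:0 3:0 4:1 5:1 6:1 7:1

1


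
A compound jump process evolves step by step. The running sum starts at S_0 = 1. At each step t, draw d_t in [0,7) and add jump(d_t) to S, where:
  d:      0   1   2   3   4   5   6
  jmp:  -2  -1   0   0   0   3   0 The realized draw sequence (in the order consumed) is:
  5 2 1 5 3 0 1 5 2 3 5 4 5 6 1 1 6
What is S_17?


t=0: S=1, d=5, jump=3, S_1=4
t=1: S=4, d=2, jump=0, S_2=4
t=2: S=4, d=1, jump=-1, S_3=3
t=3: S=3, d=5, jump=3, S_4=6
t=4: S=6, d=3, jump=0, S_5=6
t=5: S=6, d=0, jump=-2, S_6=4
t=6: S=4, d=1, jump=-1, S_7=3
t=7: S=3, d=5, jump=3, S_8=6
t=8: S=6, d=2, jump=0, S_9=6
t=9: S=6, d=3, jump=0, S_10=6
t=10: S=6, d=5, jump=3, S_11=9
t=11: S=9, d=4, jump=0, S_12=9
t=12: S=9, d=5, jump=3, S_13=12
t=13: S=12, d=6, jump=0, S_14=12
t=14: S=12, d=1, jump=-1, S_15=11
t=15: S=11, d=1, jump=-1, S_16=10
t=16: S=10, d=6, jump=0, S_17=10

10


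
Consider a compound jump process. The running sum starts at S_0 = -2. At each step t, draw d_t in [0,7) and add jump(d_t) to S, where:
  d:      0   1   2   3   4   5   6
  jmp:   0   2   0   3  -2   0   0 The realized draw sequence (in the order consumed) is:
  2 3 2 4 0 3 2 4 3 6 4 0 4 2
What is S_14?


-1

t=0: S=-2, d=2, jump=0, S_1=-2
t=1: S=-2, d=3, jump=3, S_2=1
t=2: S=1, d=2, jump=0, S_3=1
t=3: S=1, d=4, jump=-2, S_4=-1
t=4: S=-1, d=0, jump=0, S_5=-1
t=5: S=-1, d=3, jump=3, S_6=2
t=6: S=2, d=2, jump=0, S_7=2
t=7: S=2, d=4, jump=-2, S_8=0
t=8: S=0, d=3, jump=3, S_9=3
t=9: S=3, d=6, jump=0, S_10=3
t=10: S=3, d=4, jump=-2, S_11=1
t=11: S=1, d=0, jump=0, S_12=1
t=12: S=1, d=4, jump=-2, S_13=-1
t=13: S=-1, d=2, jump=0, S_14=-1


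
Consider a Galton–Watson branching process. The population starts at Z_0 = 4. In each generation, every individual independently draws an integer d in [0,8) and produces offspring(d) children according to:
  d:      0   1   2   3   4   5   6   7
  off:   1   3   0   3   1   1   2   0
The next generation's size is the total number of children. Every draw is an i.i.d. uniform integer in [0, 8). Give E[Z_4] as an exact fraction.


Outcome values over d=0..7: [1, 3, 0, 3, 1, 1, 2, 0]
Σy = 11, Σy² = 25, M = 8
μ = 11/8 = 11/8,  σ² = 25/8 − (11/8)² = 79/64
E[Z_0] = 4
E[Z_1] = 11/8·E[Z_0] = 11/2
E[Z_2] = 11/8·E[Z_1] = 121/16
E[Z_3] = 11/8·E[Z_2] = 1331/128
E[Z_4] = 11/8·E[Z_3] = 14641/1024

14641/1024


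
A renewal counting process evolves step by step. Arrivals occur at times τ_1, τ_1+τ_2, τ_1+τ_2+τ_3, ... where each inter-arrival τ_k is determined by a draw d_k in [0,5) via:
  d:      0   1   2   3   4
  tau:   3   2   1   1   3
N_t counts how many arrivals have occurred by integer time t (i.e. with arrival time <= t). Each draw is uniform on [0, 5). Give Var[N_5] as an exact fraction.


Inter-arrival values over d=0..4: [3, 2, 1, 1, 3]
Each d has probability 1/5, so the pmf of τ is: f(1) = 2/5, f(2) = 1/5, f(3) = 2/5
Let p_n(j) = P(N_n = j), with p_0 = [1]. Condition on τ_1: p_n(0) = P(τ > n), and for j >= 1, p_n(j) = Σ_{k<=n} f(k)·p_{n−k}(j−1)
p_1 = [3/5, 2/5]  (j = 0..1)
p_2 = [2/5, 11/25, 4/25]  (j = 0..2)
p_3 = [0, 17/25, 32/125, 8/125]  (j = 0..3)
p_4 = [0, 8/25, 13/25, 84/625, 16/625]  (j = 0..4)
p_5 = [0, 4/25, 11/25, 202/625, 208/3125, 32/3125]  (j = 0..5)
E[N_5] = Σ j·p_5(j) = 7272/3125;  E[N_5²] = Σ j²·p_5(j) = 19218/3125
Var[N_5] = 19218/3125 − (7272/3125)² = 7174266/9765625

7174266/9765625


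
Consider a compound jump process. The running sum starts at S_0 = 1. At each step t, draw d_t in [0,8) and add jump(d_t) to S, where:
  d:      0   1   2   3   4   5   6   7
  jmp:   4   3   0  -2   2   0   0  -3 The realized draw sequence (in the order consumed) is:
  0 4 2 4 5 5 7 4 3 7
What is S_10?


t=0: S=1, d=0, jump=4, S_1=5
t=1: S=5, d=4, jump=2, S_2=7
t=2: S=7, d=2, jump=0, S_3=7
t=3: S=7, d=4, jump=2, S_4=9
t=4: S=9, d=5, jump=0, S_5=9
t=5: S=9, d=5, jump=0, S_6=9
t=6: S=9, d=7, jump=-3, S_7=6
t=7: S=6, d=4, jump=2, S_8=8
t=8: S=8, d=3, jump=-2, S_9=6
t=9: S=6, d=7, jump=-3, S_10=3

3


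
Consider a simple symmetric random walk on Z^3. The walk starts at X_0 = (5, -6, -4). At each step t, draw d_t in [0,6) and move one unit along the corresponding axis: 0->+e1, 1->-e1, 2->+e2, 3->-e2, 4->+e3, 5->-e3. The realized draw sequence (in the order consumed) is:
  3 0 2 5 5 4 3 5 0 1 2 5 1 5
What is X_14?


(5, -6, -8)

t=0: X=(5, -6, -4), d=3 → -e2, X_1=(5, -7, -4)
t=1: X=(5, -7, -4), d=0 → +e1, X_2=(6, -7, -4)
t=2: X=(6, -7, -4), d=2 → +e2, X_3=(6, -6, -4)
t=3: X=(6, -6, -4), d=5 → -e3, X_4=(6, -6, -5)
t=4: X=(6, -6, -5), d=5 → -e3, X_5=(6, -6, -6)
t=5: X=(6, -6, -6), d=4 → +e3, X_6=(6, -6, -5)
t=6: X=(6, -6, -5), d=3 → -e2, X_7=(6, -7, -5)
t=7: X=(6, -7, -5), d=5 → -e3, X_8=(6, -7, -6)
t=8: X=(6, -7, -6), d=0 → +e1, X_9=(7, -7, -6)
t=9: X=(7, -7, -6), d=1 → -e1, X_10=(6, -7, -6)
t=10: X=(6, -7, -6), d=2 → +e2, X_11=(6, -6, -6)
t=11: X=(6, -6, -6), d=5 → -e3, X_12=(6, -6, -7)
t=12: X=(6, -6, -7), d=1 → -e1, X_13=(5, -6, -7)
t=13: X=(5, -6, -7), d=5 → -e3, X_14=(5, -6, -8)


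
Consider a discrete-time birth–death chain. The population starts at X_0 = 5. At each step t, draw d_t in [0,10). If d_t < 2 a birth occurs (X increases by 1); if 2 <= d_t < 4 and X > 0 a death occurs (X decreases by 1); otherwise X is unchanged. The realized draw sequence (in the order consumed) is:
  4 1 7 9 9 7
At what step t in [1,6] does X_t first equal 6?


2

t=0: X=5, d=4 → hold, X_1=5
t=1: X=5, d=1 → birth, X_2=6
t=2: X=6, d=7 → hold, X_3=6
t=3: X=6, d=9 → hold, X_4=6
t=4: X=6, d=9 → hold, X_5=6
t=5: X=6, d=7 → hold, X_6=6


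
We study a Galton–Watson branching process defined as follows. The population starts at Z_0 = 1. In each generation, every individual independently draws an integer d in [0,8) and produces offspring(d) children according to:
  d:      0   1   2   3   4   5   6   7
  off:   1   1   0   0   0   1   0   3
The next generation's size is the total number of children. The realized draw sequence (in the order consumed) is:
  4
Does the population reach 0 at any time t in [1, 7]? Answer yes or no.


yes

gen 0: Z_0=1, draws=[4], offspring=[0], Z_1=0
gen 1: Z_1=0, draws=[], offspring=[], Z_2=0
gen 2: Z_2=0, draws=[], offspring=[], Z_3=0
gen 3: Z_3=0, draws=[], offspring=[], Z_4=0
gen 4: Z_4=0, draws=[], offspring=[], Z_5=0
gen 5: Z_5=0, draws=[], offspring=[], Z_6=0
gen 6: Z_6=0, draws=[], offspring=[], Z_7=0


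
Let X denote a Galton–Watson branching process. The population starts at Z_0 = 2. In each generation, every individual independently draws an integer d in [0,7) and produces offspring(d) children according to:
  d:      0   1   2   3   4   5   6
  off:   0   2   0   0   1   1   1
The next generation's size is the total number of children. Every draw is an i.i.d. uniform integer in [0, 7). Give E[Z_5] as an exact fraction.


Outcome values over d=0..6: [0, 2, 0, 0, 1, 1, 1]
Σy = 5, Σy² = 7, M = 7
μ = 5/7 = 5/7,  σ² = 7/7 − (5/7)² = 24/49
E[Z_0] = 2
E[Z_1] = 5/7·E[Z_0] = 10/7
E[Z_2] = 5/7·E[Z_1] = 50/49
E[Z_3] = 5/7·E[Z_2] = 250/343
E[Z_4] = 5/7·E[Z_3] = 1250/2401
E[Z_5] = 5/7·E[Z_4] = 6250/16807

6250/16807


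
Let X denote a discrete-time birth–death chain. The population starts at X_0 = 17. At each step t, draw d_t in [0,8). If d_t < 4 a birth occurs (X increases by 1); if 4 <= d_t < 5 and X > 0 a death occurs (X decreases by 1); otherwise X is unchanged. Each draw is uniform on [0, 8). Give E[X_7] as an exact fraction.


157/8

X can drop by at most 1 per step and X_0 = 17 > T = 7, so X_t >= 17 − t >= 10 > 0 for every t <= 7: the floor at 0 (the 'and X > 0' condition) never binds. Hence X_7 = X_0 + Σ_{t<7} Y_t with i.i.d. increments Y_t = y(d_t) ∈ {+1, −1, 0}.
Outcome values over d=0..7: [1, 1, 1, 1, -1, 0, 0, 0]
Σy = 3, Σy² = 5, M = 8
μ = 3/8 = 3/8,  σ² = 5/8 − (3/8)² = 31/64
E[X_7] = 17 + 7·(3/8) = 157/8


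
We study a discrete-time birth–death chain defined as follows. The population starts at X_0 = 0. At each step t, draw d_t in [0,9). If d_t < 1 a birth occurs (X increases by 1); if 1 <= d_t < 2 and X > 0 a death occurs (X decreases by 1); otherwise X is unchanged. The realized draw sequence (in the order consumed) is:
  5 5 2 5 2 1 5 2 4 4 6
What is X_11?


t=0: X=0, d=5 → hold, X_1=0
t=1: X=0, d=5 → hold, X_2=0
t=2: X=0, d=2 → hold, X_3=0
t=3: X=0, d=5 → hold, X_4=0
t=4: X=0, d=2 → hold, X_5=0
t=5: X=0, d=1 → hold, X_6=0
t=6: X=0, d=5 → hold, X_7=0
t=7: X=0, d=2 → hold, X_8=0
t=8: X=0, d=4 → hold, X_9=0
t=9: X=0, d=4 → hold, X_10=0
t=10: X=0, d=6 → hold, X_11=0

0


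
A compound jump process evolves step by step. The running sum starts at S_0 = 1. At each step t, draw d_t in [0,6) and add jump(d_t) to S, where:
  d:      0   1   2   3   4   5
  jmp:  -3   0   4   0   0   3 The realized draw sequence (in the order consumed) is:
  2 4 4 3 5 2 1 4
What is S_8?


t=0: S=1, d=2, jump=4, S_1=5
t=1: S=5, d=4, jump=0, S_2=5
t=2: S=5, d=4, jump=0, S_3=5
t=3: S=5, d=3, jump=0, S_4=5
t=4: S=5, d=5, jump=3, S_5=8
t=5: S=8, d=2, jump=4, S_6=12
t=6: S=12, d=1, jump=0, S_7=12
t=7: S=12, d=4, jump=0, S_8=12

12


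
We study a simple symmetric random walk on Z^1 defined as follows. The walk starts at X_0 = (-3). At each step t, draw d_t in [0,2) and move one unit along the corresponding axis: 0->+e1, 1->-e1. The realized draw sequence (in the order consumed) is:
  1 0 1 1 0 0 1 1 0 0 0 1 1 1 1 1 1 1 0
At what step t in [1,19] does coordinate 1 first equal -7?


16

t=0: X=(-3), d=1 → -e1, X_1=(-4)
t=1: X=(-4), d=0 → +e1, X_2=(-3)
t=2: X=(-3), d=1 → -e1, X_3=(-4)
t=3: X=(-4), d=1 → -e1, X_4=(-5)
t=4: X=(-5), d=0 → +e1, X_5=(-4)
t=5: X=(-4), d=0 → +e1, X_6=(-3)
t=6: X=(-3), d=1 → -e1, X_7=(-4)
t=7: X=(-4), d=1 → -e1, X_8=(-5)
t=8: X=(-5), d=0 → +e1, X_9=(-4)
t=9: X=(-4), d=0 → +e1, X_10=(-3)
t=10: X=(-3), d=0 → +e1, X_11=(-2)
t=11: X=(-2), d=1 → -e1, X_12=(-3)
t=12: X=(-3), d=1 → -e1, X_13=(-4)
t=13: X=(-4), d=1 → -e1, X_14=(-5)
t=14: X=(-5), d=1 → -e1, X_15=(-6)
t=15: X=(-6), d=1 → -e1, X_16=(-7)
t=16: X=(-7), d=1 → -e1, X_17=(-8)
t=17: X=(-8), d=1 → -e1, X_18=(-9)
t=18: X=(-9), d=0 → +e1, X_19=(-8)


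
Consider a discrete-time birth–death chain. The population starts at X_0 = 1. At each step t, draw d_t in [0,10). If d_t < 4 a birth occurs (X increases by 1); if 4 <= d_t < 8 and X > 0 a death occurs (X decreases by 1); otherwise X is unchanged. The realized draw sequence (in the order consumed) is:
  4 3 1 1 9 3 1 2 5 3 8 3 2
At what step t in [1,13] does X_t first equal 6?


8

t=0: X=1, d=4 → death, X_1=0
t=1: X=0, d=3 → birth, X_2=1
t=2: X=1, d=1 → birth, X_3=2
t=3: X=2, d=1 → birth, X_4=3
t=4: X=3, d=9 → hold, X_5=3
t=5: X=3, d=3 → birth, X_6=4
t=6: X=4, d=1 → birth, X_7=5
t=7: X=5, d=2 → birth, X_8=6
t=8: X=6, d=5 → death, X_9=5
t=9: X=5, d=3 → birth, X_10=6
t=10: X=6, d=8 → hold, X_11=6
t=11: X=6, d=3 → birth, X_12=7
t=12: X=7, d=2 → birth, X_13=8


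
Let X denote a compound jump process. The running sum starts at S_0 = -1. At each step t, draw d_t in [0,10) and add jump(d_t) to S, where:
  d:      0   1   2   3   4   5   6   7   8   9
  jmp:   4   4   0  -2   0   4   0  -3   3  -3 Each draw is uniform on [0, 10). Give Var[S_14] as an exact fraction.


Outcome values over d=0..9: [4, 4, 0, -2, 0, 4, 0, -3, 3, -3]
Σy = 7, Σy² = 79, M = 10
μ = 7/10 = 7/10,  σ² = 79/10 − (7/10)² = 741/100
Independent increments: Var[S_14] = 14·σ² = 14·(741/100) = 5187/50

5187/50


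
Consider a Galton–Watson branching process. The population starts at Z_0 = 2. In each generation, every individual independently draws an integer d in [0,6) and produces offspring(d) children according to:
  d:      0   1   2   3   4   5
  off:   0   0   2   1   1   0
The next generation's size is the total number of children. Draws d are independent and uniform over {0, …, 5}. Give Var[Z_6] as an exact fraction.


212800/531441

Outcome values over d=0..5: [0, 0, 2, 1, 1, 0]
Σy = 4, Σy² = 6, M = 6
μ = 4/6 = 2/3,  σ² = 6/6 − (2/3)² = 5/9
V_0 = 0, E_0 = 2
V_1 = 5/9·E_0 + (2/3)²·V_0 = 10/9;  E_1 = 4/3
V_2 = 5/9·E_1 + (2/3)²·V_1 = 100/81;  E_2 = 8/9
V_3 = 5/9·E_2 + (2/3)²·V_2 = 760/729;  E_3 = 16/27
V_4 = 5/9·E_3 + (2/3)²·V_3 = 5200/6561;  E_4 = 32/81
V_5 = 5/9·E_4 + (2/3)²·V_4 = 33760/59049;  E_5 = 64/243
V_6 = 5/9·E_5 + (2/3)²·V_5 = 212800/531441;  E_6 = 128/729


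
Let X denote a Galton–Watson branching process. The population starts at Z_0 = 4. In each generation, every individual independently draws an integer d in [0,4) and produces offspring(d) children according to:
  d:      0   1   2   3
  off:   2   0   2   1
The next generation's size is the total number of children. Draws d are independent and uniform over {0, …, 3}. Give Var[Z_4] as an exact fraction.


Outcome values over d=0..3: [2, 0, 2, 1]
Σy = 5, Σy² = 9, M = 4
μ = 5/4 = 5/4,  σ² = 9/4 − (5/4)² = 11/16
V_0 = 0, E_0 = 4
V_1 = 11/16·E_0 + (5/4)²·V_0 = 11/4;  E_1 = 5
V_2 = 11/16·E_1 + (5/4)²·V_1 = 495/64;  E_2 = 25/4
V_3 = 11/16·E_2 + (5/4)²·V_2 = 16775/1024;  E_3 = 125/16
V_4 = 11/16·E_3 + (5/4)²·V_3 = 507375/16384;  E_4 = 625/64

507375/16384


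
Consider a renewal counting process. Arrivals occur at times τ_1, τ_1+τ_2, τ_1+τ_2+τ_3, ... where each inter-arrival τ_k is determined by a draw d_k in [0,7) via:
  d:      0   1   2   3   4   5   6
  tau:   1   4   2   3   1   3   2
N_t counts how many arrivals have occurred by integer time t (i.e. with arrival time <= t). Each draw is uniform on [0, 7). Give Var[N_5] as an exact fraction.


171747924/282475249

Inter-arrival values over d=0..6: [1, 4, 2, 3, 1, 3, 2]
Each d has probability 1/7, so the pmf of τ is: f(1) = 2/7, f(2) = 2/7, f(3) = 2/7, f(4) = 1/7
Let p_n(j) = P(N_n = j), with p_0 = [1]. Condition on τ_1: p_n(0) = P(τ > n), and for j >= 1, p_n(j) = Σ_{k<=n} f(k)·p_{n−k}(j−1)
p_1 = [5/7, 2/7]  (j = 0..1)
p_2 = [3/7, 24/49, 4/49]  (j = 0..2)
p_3 = [1/7, 30/49, 76/343, 8/343]  (j = 0..3)
p_4 = [0, 25/49, 136/343, 208/2401, 16/2401]  (j = 0..4)
p_5 = [0, 13/49, 172/343, 480/2401, 528/16807, 32/16807]  (j = 0..5)
E[N_5] = Σ j·p_5(j) = 33667/16807;  E[N_5²] = Σ j²·p_5(j) = 77659/16807
Var[N_5] = 77659/16807 − (33667/16807)² = 171747924/282475249


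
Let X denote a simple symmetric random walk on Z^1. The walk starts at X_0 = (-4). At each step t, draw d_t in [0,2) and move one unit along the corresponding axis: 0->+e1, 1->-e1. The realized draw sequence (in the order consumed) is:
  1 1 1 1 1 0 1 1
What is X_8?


t=0: X=(-4), d=1 → -e1, X_1=(-5)
t=1: X=(-5), d=1 → -e1, X_2=(-6)
t=2: X=(-6), d=1 → -e1, X_3=(-7)
t=3: X=(-7), d=1 → -e1, X_4=(-8)
t=4: X=(-8), d=1 → -e1, X_5=(-9)
t=5: X=(-9), d=0 → +e1, X_6=(-8)
t=6: X=(-8), d=1 → -e1, X_7=(-9)
t=7: X=(-9), d=1 → -e1, X_8=(-10)

(-10)


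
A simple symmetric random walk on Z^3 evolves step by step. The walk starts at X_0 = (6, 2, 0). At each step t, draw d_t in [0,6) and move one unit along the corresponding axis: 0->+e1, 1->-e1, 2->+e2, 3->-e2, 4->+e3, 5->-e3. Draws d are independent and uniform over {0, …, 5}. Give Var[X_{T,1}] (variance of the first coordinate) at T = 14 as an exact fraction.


Outcome values over d=0..5: [1, -1, 0, 0, 0, 0]
Σy = 0, Σy² = 2, M = 6
μ = 0/6 = 0,  σ² = 2/6 − (0)² = 1/3
Independent increments: Var[X_14] = 14·σ² = 14·(1/3) = 14/3

14/3


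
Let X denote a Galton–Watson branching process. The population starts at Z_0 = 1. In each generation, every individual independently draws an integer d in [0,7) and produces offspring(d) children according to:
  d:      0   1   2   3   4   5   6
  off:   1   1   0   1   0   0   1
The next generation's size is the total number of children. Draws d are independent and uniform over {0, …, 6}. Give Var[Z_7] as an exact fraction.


13224493056/678223072849

Outcome values over d=0..6: [1, 1, 0, 1, 0, 0, 1]
Σy = 4, Σy² = 4, M = 7
μ = 4/7 = 4/7,  σ² = 4/7 − (4/7)² = 12/49
V_0 = 0, E_0 = 1
V_1 = 12/49·E_0 + (4/7)²·V_0 = 12/49;  E_1 = 4/7
V_2 = 12/49·E_1 + (4/7)²·V_1 = 528/2401;  E_2 = 16/49
V_3 = 12/49·E_2 + (4/7)²·V_2 = 17856/117649;  E_3 = 64/343
V_4 = 12/49·E_3 + (4/7)²·V_3 = 549120/5764801;  E_4 = 256/2401
V_5 = 12/49·E_4 + (4/7)²·V_4 = 16161792/282475249;  E_5 = 1024/16807
V_6 = 12/49·E_5 + (4/7)²·V_5 = 465113088/13841287201;  E_6 = 4096/117649
V_7 = 12/49·E_6 + (4/7)²·V_6 = 13224493056/678223072849;  E_7 = 16384/823543


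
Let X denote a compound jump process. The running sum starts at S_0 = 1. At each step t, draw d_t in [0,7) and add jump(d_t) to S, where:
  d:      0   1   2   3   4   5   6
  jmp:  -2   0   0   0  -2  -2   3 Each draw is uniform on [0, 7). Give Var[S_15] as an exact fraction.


2070/49

Outcome values over d=0..6: [-2, 0, 0, 0, -2, -2, 3]
Σy = -3, Σy² = 21, M = 7
μ = -3/7 = -3/7,  σ² = 21/7 − (-3/7)² = 138/49
Independent increments: Var[S_15] = 15·σ² = 15·(138/49) = 2070/49


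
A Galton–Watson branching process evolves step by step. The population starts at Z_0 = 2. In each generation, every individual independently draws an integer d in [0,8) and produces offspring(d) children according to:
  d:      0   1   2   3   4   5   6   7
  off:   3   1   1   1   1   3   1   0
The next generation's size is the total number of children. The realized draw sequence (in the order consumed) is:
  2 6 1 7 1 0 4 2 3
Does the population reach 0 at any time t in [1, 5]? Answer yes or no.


no

gen 0: Z_0=2, draws=[2, 6], offspring=[1, 1], Z_1=2
gen 1: Z_1=2, draws=[1, 7], offspring=[1, 0], Z_2=1
gen 2: Z_2=1, draws=[1], offspring=[1], Z_3=1
gen 3: Z_3=1, draws=[0], offspring=[3], Z_4=3
gen 4: Z_4=3, draws=[4, 2, 3], offspring=[1, 1, 1], Z_5=3


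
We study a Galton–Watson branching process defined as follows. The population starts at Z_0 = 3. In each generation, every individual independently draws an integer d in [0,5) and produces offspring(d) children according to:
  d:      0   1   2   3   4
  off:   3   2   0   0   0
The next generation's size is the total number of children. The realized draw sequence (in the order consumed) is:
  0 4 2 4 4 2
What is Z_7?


0

gen 0: Z_0=3, draws=[0, 4, 2], offspring=[3, 0, 0], Z_1=3
gen 1: Z_1=3, draws=[4, 4, 2], offspring=[0, 0, 0], Z_2=0
gen 2: Z_2=0, draws=[], offspring=[], Z_3=0
gen 3: Z_3=0, draws=[], offspring=[], Z_4=0
gen 4: Z_4=0, draws=[], offspring=[], Z_5=0
gen 5: Z_5=0, draws=[], offspring=[], Z_6=0
gen 6: Z_6=0, draws=[], offspring=[], Z_7=0


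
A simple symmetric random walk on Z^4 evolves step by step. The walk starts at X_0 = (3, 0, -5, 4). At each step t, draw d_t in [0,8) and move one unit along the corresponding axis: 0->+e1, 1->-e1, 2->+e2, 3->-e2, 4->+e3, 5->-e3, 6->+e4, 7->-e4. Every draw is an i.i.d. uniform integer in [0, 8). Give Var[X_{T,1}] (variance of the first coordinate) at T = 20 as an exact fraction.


Outcome values over d=0..7: [1, -1, 0, 0, 0, 0, 0, 0]
Σy = 0, Σy² = 2, M = 8
μ = 0/8 = 0,  σ² = 2/8 − (0)² = 1/4
Independent increments: Var[X_20] = 20·σ² = 20·(1/4) = 5

5


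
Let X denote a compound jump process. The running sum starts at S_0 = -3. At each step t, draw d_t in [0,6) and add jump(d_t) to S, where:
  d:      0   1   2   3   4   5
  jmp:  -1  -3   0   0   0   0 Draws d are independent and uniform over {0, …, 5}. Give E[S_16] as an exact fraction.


Outcome values over d=0..5: [-1, -3, 0, 0, 0, 0]
Σy = -4, Σy² = 10, M = 6
μ = -4/6 = -2/3,  σ² = 10/6 − (-2/3)² = 11/9
E[S_16] = -3 + 16·(-2/3) = -41/3

-41/3


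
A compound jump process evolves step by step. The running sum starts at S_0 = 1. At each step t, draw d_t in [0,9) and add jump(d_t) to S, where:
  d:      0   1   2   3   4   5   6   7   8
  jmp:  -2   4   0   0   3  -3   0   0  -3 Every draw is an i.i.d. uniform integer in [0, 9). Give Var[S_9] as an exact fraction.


422/9

Outcome values over d=0..8: [-2, 4, 0, 0, 3, -3, 0, 0, -3]
Σy = -1, Σy² = 47, M = 9
μ = -1/9 = -1/9,  σ² = 47/9 − (-1/9)² = 422/81
Independent increments: Var[S_9] = 9·σ² = 9·(422/81) = 422/9


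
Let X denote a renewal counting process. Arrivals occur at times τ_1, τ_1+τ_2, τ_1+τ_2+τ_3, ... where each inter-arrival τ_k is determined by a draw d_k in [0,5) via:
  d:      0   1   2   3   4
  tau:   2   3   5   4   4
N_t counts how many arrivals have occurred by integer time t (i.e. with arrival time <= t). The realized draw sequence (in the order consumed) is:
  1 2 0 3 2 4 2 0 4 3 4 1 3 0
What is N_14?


draw d_1=1: τ_1=3, arrival time A_1=3
draw d_2=2: τ_2=5, arrival time A_2=8
draw d_3=0: τ_3=2, arrival time A_3=10
draw d_4=3: τ_4=4, arrival time A_4=14
draw d_5=2: τ_5=5, arrival time A_5=19
draw d_6=4: τ_6=4, arrival time A_6=23
draw d_7=2: τ_7=5, arrival time A_7=28
draw d_8=0: τ_8=2, arrival time A_8=30
draw d_9=4: τ_9=4, arrival time A_9=34
draw d_10=3: τ_10=4, arrival time A_10=38
draw d_11=4: τ_11=4, arrival time A_11=42
draw d_12=1: τ_12=3, arrival time A_12=45
draw d_13=3: τ_13=4, arrival time A_13=49
draw d_14=0: τ_14=2, arrival time A_14=51
N_t over t=0..14: 0:0 1:0 2:0 3:1 4:1 5:1 6:1 7:1 8:2 9:2 10:3 11:3 12:3 13:3 14:4

4


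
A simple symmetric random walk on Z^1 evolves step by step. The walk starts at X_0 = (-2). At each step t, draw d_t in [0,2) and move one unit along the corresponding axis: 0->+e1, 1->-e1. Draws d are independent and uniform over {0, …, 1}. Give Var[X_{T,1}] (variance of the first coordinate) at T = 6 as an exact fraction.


6

Outcome values over d=0..1: [1, -1]
Σy = 0, Σy² = 2, M = 2
μ = 0/2 = 0,  σ² = 2/2 − (0)² = 1
Independent increments: Var[X_6] = 6·σ² = 6·(1) = 6
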